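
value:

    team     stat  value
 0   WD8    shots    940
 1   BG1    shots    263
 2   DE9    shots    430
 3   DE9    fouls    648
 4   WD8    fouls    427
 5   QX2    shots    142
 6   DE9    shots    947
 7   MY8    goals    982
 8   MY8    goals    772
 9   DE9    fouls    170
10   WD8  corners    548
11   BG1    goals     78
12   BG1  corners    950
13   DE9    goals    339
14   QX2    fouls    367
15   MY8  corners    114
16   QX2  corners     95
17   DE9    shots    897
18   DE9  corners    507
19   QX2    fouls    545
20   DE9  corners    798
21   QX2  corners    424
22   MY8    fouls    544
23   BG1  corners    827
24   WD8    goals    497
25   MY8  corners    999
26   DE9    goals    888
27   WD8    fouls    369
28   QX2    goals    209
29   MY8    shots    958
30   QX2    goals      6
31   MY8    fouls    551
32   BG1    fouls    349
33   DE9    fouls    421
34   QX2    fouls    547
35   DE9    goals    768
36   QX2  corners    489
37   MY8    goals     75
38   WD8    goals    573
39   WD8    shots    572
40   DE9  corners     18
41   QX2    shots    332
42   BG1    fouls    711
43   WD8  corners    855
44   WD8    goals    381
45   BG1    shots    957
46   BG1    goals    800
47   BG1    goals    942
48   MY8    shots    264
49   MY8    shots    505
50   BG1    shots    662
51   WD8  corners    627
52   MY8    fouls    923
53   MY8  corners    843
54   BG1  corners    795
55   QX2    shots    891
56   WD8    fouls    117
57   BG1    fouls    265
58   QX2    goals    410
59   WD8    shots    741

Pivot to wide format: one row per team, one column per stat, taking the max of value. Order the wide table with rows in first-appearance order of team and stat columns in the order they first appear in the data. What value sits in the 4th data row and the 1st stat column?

With rows in first-appearance order of team, row 4 is team=QX2. stat columns in first-appearance order: shots, fouls, goals, corners; column 1 is shots.
Long rows with team=QX2, stat=shots: max(142, 332, 891) = 891.

891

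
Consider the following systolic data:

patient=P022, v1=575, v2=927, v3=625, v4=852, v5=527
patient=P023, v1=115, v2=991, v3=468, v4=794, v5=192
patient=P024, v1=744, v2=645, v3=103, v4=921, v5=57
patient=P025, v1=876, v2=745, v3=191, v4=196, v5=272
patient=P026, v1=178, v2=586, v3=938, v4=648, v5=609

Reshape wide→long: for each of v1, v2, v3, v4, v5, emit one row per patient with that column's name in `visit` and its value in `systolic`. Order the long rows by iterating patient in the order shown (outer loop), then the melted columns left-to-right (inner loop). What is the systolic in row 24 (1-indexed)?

25 rows total (5 × 5). Row 24: index ⌊(24-1)/5⌋ = 4 into patient → P026; (24-1) mod 5 = 3 into the melted columns → v4.
So row 24 is (P026, v4, 648); systolic = 648.

648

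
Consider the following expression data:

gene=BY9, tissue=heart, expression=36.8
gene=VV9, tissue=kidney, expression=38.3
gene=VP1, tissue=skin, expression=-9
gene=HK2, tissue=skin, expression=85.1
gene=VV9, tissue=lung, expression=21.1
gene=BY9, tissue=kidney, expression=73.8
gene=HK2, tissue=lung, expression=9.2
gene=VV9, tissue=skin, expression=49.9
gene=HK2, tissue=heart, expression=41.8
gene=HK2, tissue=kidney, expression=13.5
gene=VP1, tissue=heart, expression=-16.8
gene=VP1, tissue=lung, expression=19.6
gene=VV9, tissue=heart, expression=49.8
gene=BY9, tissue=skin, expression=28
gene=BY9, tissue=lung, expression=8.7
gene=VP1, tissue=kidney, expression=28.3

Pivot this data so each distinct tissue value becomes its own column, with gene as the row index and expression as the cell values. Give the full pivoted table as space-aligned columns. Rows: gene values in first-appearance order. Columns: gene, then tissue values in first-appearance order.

gene  heart  kidney  skin  lung
BY9   36.8   73.8    28    8.7 
VV9   49.8   38.3    49.9  21.1
VP1   -16.8  28.3    -9    19.6
HK2   41.8   13.5    85.1  9.2 

Columns: gene plus the 4 distinct tissue values (heart, kidney, skin, lung).
For example, row BY9 column heart takes expression=36.8 from the long row (BY9, heart).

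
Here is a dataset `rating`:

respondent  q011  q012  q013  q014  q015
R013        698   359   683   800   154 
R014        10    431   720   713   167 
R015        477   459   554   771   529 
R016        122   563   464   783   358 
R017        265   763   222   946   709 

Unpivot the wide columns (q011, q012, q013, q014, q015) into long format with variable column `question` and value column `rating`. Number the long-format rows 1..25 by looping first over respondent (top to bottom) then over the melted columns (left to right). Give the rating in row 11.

477

25 rows total (5 × 5). Row 11: index ⌊(11-1)/5⌋ = 2 into respondent → R015; (11-1) mod 5 = 0 into the melted columns → q011.
So row 11 is (R015, q011, 477); rating = 477.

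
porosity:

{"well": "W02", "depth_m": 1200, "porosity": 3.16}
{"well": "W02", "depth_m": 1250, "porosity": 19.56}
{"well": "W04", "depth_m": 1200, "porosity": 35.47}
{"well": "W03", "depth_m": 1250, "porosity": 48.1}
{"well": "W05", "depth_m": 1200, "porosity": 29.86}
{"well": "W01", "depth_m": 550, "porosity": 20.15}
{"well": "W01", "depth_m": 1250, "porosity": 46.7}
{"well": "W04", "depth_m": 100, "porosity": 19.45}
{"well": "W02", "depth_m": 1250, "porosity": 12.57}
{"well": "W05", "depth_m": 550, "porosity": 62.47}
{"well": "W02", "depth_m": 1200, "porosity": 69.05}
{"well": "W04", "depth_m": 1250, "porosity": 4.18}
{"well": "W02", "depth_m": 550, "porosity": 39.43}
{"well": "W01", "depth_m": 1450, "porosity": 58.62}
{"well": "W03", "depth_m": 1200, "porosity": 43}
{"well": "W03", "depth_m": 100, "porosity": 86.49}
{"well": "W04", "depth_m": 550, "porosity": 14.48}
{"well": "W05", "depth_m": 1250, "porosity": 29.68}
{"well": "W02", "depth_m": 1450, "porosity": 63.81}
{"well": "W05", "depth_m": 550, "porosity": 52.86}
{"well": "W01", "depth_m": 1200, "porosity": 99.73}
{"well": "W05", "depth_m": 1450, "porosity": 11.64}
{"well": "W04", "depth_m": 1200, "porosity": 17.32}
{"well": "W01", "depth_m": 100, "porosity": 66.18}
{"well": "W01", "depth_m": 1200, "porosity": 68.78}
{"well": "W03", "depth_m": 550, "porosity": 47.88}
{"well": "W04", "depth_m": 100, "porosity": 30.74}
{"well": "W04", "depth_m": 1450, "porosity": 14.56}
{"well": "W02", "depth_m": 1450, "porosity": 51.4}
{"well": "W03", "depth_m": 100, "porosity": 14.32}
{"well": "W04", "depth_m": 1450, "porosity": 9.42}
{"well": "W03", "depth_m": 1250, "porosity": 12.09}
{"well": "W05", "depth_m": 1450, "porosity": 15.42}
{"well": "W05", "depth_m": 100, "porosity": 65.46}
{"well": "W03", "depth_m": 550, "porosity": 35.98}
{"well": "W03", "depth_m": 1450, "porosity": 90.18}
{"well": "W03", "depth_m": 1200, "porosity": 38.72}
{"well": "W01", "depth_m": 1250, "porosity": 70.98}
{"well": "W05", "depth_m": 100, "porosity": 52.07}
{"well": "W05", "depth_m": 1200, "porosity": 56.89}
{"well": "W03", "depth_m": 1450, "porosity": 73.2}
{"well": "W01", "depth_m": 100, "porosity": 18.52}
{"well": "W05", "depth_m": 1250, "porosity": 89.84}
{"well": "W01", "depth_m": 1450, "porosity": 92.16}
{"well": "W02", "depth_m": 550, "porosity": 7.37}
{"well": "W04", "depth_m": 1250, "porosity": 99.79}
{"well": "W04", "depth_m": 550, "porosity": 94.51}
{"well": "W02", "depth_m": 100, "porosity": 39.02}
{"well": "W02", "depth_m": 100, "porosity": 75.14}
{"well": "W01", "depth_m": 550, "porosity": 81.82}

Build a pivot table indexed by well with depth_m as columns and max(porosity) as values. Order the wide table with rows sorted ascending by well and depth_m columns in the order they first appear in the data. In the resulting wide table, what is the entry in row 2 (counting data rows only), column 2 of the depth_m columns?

With rows sorted ascending by well, row 2 is well=W02. depth_m columns in first-appearance order: 1200, 1250, 550, 100, 1450; column 2 is 1250.
Long rows with well=W02, depth_m=1250: max(19.56, 12.57) = 19.56.

19.56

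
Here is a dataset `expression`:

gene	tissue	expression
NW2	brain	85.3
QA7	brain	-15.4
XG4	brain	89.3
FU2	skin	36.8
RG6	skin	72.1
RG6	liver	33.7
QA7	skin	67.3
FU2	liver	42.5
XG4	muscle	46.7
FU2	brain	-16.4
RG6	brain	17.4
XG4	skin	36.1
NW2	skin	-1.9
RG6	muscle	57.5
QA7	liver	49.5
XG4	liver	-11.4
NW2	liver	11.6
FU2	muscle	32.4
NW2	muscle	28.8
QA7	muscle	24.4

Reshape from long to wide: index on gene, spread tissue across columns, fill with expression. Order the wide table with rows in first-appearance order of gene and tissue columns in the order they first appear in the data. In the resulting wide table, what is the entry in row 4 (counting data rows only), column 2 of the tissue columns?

With rows in first-appearance order of gene, row 4 is gene=FU2. tissue columns in first-appearance order: brain, skin, liver, muscle; column 2 is skin.
Long rows with gene=FU2, tissue=skin: expression = 36.8.

36.8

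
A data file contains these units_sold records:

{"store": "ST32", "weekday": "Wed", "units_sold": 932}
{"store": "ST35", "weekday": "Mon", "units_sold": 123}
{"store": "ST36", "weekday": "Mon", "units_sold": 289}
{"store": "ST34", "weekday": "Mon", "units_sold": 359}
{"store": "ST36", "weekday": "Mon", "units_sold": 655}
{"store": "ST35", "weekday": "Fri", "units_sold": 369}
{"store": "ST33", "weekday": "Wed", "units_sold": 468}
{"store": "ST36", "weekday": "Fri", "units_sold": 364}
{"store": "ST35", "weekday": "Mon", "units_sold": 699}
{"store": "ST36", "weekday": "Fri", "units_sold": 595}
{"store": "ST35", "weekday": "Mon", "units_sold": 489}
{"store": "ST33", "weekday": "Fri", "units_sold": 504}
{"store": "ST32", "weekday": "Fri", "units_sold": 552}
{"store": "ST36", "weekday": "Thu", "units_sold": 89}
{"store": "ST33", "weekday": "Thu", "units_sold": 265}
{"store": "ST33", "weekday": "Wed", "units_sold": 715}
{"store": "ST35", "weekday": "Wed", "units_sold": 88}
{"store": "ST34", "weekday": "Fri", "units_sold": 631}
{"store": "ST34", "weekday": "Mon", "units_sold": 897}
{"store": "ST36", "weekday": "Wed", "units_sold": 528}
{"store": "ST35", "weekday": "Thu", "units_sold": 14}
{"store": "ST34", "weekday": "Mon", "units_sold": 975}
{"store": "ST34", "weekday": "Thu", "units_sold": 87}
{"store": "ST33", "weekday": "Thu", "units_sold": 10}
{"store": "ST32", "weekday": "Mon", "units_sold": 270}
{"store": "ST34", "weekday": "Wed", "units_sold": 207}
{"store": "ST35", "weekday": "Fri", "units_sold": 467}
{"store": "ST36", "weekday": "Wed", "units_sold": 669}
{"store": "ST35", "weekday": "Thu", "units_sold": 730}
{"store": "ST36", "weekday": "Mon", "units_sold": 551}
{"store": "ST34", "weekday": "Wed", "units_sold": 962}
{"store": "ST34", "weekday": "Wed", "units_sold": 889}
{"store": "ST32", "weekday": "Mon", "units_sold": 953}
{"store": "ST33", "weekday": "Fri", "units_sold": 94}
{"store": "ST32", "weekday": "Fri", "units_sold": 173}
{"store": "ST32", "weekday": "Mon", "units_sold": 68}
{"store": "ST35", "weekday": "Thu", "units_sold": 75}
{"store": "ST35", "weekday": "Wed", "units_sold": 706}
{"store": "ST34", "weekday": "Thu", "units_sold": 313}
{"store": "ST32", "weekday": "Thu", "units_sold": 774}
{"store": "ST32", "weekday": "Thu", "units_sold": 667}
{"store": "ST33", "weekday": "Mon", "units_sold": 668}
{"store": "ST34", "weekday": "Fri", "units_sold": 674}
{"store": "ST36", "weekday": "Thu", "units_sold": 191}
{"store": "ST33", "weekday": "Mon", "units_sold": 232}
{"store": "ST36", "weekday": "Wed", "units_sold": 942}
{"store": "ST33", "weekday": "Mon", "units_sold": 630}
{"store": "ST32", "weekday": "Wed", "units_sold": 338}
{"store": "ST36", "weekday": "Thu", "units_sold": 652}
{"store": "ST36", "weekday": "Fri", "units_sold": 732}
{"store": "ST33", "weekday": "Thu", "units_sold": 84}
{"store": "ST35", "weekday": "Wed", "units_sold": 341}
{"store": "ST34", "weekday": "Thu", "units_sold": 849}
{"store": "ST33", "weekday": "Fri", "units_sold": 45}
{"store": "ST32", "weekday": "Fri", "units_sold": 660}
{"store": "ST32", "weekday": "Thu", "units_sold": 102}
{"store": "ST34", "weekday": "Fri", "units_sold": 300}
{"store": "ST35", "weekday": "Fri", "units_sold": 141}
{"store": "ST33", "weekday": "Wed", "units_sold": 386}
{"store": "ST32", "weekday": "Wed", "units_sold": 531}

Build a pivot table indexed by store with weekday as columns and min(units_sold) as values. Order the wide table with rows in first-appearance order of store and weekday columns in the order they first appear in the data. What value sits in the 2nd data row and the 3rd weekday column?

141

With rows in first-appearance order of store, row 2 is store=ST35. weekday columns in first-appearance order: Wed, Mon, Fri, Thu; column 3 is Fri.
Long rows with store=ST35, weekday=Fri: min(369, 467, 141) = 141.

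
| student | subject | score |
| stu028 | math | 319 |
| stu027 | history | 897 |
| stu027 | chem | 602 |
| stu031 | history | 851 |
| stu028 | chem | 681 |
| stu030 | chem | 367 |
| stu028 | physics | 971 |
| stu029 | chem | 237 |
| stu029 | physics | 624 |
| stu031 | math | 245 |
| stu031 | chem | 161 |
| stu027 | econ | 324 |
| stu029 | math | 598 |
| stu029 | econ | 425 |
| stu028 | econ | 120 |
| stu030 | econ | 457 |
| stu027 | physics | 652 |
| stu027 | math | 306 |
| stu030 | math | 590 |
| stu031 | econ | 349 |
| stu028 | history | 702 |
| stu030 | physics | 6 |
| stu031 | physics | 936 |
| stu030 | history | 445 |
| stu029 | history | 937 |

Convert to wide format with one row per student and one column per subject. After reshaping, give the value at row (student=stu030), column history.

Wide layout: rows indexed by student, columns are the 5 distinct subject values (math, history, chem, physics, econ).
Cell (student=stu030, subject=history) draws from the long row where student=stu030 and subject=history, which has score=445.

445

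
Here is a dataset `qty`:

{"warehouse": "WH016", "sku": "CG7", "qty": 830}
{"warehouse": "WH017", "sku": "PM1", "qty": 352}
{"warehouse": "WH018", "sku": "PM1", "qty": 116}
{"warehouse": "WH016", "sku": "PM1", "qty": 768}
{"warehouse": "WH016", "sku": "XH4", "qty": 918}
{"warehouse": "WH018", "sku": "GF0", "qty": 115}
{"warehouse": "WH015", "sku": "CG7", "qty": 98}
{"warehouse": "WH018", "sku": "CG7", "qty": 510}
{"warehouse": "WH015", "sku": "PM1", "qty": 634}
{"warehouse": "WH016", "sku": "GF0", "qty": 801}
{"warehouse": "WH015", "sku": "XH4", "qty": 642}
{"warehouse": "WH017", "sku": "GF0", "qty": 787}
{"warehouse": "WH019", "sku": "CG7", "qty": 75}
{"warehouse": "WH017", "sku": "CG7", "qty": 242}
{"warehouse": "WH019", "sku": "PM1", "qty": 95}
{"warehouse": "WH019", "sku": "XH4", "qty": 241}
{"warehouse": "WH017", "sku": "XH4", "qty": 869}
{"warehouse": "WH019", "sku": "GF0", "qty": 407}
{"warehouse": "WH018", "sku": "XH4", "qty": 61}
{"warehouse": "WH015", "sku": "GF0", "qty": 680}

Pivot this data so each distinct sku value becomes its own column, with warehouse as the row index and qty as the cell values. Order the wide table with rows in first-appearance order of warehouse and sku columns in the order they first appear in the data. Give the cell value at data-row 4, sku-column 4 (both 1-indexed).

680

With rows in first-appearance order of warehouse, row 4 is warehouse=WH015. sku columns in first-appearance order: CG7, PM1, XH4, GF0; column 4 is GF0.
Long rows with warehouse=WH015, sku=GF0: qty = 680.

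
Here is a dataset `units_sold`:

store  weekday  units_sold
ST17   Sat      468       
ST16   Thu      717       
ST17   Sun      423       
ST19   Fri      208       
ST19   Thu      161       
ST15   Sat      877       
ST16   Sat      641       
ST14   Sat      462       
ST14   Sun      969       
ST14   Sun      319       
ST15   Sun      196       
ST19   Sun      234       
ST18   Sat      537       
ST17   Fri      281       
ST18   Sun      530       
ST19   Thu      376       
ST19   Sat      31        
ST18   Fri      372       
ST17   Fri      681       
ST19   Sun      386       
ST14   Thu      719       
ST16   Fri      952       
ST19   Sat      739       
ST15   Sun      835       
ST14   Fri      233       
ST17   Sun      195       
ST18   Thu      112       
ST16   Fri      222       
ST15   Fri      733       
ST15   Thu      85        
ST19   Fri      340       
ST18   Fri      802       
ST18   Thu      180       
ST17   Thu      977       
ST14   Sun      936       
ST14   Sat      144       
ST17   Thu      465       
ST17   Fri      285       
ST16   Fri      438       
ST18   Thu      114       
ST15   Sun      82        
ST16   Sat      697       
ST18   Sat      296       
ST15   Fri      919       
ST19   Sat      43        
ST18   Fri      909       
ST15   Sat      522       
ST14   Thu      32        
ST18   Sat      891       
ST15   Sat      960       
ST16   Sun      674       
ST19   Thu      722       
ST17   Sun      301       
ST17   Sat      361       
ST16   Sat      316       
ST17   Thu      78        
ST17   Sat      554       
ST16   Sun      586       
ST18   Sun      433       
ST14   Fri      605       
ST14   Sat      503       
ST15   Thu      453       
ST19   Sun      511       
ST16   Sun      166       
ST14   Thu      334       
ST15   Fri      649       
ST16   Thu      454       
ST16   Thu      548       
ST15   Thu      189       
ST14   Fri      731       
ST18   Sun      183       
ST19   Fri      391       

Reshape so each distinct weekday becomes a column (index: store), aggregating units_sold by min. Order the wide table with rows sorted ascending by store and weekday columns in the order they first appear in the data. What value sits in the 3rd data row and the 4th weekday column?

With rows sorted ascending by store, row 3 is store=ST16. weekday columns in first-appearance order: Sat, Thu, Sun, Fri; column 4 is Fri.
Long rows with store=ST16, weekday=Fri: min(952, 222, 438) = 222.

222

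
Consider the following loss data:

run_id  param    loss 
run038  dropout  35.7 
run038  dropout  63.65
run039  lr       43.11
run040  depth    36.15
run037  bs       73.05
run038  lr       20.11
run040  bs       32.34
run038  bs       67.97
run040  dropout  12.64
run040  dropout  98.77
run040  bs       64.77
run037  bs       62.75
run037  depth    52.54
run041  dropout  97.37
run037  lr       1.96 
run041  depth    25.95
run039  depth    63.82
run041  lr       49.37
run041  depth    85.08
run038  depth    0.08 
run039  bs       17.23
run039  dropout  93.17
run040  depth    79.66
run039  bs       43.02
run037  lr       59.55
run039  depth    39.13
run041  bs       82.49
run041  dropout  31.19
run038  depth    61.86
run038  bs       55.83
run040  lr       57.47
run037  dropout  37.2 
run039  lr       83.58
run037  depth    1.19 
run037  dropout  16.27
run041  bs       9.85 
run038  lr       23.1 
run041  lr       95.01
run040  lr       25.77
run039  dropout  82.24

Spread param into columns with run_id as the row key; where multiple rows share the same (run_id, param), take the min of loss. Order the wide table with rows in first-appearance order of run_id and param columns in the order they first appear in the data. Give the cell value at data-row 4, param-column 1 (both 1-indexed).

With rows in first-appearance order of run_id, row 4 is run_id=run037. param columns in first-appearance order: dropout, lr, depth, bs; column 1 is dropout.
Long rows with run_id=run037, param=dropout: min(37.2, 16.27) = 16.27.

16.27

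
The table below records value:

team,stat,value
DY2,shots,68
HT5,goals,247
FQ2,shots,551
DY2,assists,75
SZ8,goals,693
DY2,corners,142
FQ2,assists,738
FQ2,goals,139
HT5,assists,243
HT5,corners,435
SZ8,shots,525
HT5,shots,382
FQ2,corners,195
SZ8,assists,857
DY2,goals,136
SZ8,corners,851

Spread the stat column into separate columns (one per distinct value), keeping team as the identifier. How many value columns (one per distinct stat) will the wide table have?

4 distinct stat values: shots, assists, goals, corners.

4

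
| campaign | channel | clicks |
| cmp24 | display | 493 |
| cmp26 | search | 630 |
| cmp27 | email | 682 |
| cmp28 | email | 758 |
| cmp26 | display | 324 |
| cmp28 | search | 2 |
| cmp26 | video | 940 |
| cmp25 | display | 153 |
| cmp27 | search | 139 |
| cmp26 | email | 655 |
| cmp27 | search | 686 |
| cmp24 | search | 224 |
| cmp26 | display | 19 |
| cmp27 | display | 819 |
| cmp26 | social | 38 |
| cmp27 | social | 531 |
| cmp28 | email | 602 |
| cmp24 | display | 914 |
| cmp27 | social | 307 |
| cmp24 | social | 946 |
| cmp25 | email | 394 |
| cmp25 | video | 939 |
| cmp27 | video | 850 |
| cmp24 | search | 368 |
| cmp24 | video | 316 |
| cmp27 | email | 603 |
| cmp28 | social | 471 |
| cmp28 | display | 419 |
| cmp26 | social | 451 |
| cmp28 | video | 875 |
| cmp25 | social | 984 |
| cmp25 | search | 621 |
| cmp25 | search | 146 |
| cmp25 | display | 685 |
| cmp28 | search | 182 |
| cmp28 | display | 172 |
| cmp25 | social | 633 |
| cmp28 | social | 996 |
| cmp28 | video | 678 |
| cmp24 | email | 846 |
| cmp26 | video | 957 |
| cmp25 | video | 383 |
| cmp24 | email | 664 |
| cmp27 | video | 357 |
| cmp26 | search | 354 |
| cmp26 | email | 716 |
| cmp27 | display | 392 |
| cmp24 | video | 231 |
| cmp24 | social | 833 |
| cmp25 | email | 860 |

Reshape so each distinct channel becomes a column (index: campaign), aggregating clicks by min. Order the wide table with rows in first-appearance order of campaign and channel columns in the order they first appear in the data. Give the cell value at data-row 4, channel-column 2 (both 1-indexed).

With rows in first-appearance order of campaign, row 4 is campaign=cmp28. channel columns in first-appearance order: display, search, email, video, social; column 2 is search.
Long rows with campaign=cmp28, channel=search: min(2, 182) = 2.

2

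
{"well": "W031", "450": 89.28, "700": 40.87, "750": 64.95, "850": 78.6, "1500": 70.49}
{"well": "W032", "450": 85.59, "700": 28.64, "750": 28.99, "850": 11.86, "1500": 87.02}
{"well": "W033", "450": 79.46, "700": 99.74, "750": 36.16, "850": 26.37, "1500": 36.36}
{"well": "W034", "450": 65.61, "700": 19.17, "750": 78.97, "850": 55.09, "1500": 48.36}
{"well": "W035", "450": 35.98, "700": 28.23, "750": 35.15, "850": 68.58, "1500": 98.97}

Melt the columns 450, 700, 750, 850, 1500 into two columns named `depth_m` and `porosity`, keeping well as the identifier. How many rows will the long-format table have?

5 well values × 5 melted columns = 25 rows.

25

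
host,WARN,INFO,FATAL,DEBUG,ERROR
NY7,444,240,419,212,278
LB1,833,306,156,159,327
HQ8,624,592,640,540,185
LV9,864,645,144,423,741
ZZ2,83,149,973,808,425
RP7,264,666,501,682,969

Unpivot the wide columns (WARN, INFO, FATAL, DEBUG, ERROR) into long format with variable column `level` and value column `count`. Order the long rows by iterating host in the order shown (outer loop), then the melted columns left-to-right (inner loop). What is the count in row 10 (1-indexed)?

30 rows total (6 × 5). Row 10: index ⌊(10-1)/5⌋ = 1 into host → LB1; (10-1) mod 5 = 4 into the melted columns → ERROR.
So row 10 is (LB1, ERROR, 327); count = 327.

327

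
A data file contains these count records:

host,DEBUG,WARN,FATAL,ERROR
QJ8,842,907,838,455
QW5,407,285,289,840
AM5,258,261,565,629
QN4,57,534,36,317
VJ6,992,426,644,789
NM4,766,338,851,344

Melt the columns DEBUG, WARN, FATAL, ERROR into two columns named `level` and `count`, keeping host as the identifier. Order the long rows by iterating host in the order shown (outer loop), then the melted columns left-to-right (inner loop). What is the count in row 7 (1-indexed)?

289

24 rows total (6 × 4). Row 7: index ⌊(7-1)/4⌋ = 1 into host → QW5; (7-1) mod 4 = 2 into the melted columns → FATAL.
So row 7 is (QW5, FATAL, 289); count = 289.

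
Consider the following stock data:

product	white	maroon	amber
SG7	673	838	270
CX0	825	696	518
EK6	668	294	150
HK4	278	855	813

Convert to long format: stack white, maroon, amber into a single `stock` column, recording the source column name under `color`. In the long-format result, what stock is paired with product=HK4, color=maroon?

Unpivoting turns each (product, wide-column) pair into one long row.
The wide cell at row HK4, column maroon holds 855, so the long row (HK4, maroon) has stock=855.

855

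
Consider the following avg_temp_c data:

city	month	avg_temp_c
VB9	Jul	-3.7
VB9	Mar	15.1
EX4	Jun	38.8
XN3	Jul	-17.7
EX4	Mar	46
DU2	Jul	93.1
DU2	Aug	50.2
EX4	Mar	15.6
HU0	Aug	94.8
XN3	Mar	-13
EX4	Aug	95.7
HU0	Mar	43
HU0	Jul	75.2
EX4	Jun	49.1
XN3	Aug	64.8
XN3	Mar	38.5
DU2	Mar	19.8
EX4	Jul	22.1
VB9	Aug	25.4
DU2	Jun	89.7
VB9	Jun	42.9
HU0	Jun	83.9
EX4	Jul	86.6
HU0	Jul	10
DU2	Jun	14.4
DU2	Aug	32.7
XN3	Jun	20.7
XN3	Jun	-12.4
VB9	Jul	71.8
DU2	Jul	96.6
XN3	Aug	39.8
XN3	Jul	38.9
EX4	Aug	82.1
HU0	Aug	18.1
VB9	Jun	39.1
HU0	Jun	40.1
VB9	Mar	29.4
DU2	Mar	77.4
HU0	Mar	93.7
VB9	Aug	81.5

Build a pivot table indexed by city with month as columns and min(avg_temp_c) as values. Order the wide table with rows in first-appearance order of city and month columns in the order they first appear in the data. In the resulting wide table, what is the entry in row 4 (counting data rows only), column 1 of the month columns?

93.1

With rows in first-appearance order of city, row 4 is city=DU2. month columns in first-appearance order: Jul, Mar, Jun, Aug; column 1 is Jul.
Long rows with city=DU2, month=Jul: min(93.1, 96.6) = 93.1.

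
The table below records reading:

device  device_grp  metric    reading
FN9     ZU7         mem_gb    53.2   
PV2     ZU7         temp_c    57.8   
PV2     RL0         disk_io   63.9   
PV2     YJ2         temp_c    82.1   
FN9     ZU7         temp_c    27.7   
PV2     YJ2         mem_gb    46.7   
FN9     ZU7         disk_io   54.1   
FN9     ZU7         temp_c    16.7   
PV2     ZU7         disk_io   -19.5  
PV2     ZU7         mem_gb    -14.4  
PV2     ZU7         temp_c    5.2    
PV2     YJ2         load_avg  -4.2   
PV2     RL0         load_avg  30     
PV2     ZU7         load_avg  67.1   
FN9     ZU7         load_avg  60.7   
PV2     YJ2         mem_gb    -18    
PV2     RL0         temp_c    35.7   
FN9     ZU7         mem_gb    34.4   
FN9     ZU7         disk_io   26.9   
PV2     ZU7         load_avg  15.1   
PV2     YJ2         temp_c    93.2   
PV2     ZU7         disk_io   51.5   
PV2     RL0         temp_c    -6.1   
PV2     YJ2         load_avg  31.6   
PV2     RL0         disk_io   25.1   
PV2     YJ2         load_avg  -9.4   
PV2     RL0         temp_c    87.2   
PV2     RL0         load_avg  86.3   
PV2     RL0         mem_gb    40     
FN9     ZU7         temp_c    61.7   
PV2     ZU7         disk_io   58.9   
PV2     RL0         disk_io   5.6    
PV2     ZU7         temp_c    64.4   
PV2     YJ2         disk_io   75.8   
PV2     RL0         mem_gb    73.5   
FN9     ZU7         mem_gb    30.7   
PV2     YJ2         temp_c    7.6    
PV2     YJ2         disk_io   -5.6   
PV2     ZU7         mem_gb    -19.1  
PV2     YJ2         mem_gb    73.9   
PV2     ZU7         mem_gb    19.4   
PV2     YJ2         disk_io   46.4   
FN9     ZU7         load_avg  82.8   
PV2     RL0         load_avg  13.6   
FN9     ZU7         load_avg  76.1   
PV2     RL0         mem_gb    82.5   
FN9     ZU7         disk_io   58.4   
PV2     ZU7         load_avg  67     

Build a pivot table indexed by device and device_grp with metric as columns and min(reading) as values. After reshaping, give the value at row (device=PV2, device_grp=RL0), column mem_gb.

Rows with device=PV2, device_grp=RL0 and metric=mem_gb: reading values are 40, 73.5, 82.5.
min(40, 73.5, 82.5) = 40.

40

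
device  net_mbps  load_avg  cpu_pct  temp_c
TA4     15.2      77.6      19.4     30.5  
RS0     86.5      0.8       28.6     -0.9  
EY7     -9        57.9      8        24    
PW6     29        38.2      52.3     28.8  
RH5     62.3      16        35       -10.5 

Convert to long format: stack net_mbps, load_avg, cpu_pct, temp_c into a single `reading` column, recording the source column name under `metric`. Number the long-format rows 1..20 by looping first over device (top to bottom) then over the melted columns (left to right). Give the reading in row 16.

20 rows total (5 × 4). Row 16: index ⌊(16-1)/4⌋ = 3 into device → PW6; (16-1) mod 4 = 3 into the melted columns → temp_c.
So row 16 is (PW6, temp_c, 28.8); reading = 28.8.

28.8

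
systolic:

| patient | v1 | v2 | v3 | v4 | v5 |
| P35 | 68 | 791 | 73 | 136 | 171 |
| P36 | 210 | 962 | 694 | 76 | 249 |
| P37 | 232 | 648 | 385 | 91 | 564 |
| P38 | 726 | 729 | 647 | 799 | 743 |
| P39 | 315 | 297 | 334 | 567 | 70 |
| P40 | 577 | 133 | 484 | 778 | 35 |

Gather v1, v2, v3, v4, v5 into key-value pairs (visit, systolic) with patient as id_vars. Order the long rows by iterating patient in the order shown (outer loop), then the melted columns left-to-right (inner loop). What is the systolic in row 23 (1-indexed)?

30 rows total (6 × 5). Row 23: index ⌊(23-1)/5⌋ = 4 into patient → P39; (23-1) mod 5 = 2 into the melted columns → v3.
So row 23 is (P39, v3, 334); systolic = 334.

334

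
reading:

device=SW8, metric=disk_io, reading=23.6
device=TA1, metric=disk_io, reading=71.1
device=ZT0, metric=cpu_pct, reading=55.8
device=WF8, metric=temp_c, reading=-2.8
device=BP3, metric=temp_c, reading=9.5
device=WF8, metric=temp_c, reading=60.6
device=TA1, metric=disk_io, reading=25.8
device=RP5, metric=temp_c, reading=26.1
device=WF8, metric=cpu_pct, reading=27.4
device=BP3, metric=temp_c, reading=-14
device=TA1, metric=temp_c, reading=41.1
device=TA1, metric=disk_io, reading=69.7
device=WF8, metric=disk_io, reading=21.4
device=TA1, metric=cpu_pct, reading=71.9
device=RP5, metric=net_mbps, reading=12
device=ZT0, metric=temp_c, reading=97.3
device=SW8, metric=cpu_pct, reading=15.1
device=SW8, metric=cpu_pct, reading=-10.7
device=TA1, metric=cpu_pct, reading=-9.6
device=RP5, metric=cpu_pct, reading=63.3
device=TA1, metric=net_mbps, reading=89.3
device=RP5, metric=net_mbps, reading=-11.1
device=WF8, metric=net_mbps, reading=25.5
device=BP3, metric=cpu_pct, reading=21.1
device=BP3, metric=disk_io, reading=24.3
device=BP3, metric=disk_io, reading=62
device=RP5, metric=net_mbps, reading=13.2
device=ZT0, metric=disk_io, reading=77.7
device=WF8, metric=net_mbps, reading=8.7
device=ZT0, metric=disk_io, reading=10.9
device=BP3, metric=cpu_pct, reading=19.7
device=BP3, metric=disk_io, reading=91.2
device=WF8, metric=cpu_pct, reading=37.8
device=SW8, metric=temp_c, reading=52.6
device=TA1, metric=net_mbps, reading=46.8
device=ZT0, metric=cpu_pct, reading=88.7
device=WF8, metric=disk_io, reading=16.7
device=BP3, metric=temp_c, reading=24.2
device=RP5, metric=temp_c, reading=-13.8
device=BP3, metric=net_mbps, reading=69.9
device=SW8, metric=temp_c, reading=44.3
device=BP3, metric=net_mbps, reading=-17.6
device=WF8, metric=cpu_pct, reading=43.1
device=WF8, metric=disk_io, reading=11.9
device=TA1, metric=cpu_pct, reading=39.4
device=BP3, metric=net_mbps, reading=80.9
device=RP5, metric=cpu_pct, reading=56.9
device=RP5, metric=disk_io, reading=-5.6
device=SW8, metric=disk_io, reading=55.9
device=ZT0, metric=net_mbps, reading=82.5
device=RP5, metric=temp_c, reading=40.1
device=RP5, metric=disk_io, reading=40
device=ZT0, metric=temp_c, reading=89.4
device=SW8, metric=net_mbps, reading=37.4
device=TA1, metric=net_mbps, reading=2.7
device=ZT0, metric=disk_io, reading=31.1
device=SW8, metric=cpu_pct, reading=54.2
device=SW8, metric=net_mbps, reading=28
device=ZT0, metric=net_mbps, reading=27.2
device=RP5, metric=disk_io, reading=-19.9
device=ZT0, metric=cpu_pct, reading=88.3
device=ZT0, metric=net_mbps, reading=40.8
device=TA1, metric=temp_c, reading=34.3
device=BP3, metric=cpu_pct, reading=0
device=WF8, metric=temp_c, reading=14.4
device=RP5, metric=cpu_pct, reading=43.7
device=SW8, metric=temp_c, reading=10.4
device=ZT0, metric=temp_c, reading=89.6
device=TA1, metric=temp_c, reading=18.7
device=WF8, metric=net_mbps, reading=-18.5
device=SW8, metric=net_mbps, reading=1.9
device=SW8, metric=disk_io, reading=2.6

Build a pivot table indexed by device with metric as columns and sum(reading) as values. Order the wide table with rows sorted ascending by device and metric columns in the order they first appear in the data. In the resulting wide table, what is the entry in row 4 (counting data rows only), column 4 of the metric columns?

With rows sorted ascending by device, row 4 is device=TA1. metric columns in first-appearance order: disk_io, cpu_pct, temp_c, net_mbps; column 4 is net_mbps.
Long rows with device=TA1, metric=net_mbps: 89.3 + 46.8 + 2.7 = 138.8.

138.8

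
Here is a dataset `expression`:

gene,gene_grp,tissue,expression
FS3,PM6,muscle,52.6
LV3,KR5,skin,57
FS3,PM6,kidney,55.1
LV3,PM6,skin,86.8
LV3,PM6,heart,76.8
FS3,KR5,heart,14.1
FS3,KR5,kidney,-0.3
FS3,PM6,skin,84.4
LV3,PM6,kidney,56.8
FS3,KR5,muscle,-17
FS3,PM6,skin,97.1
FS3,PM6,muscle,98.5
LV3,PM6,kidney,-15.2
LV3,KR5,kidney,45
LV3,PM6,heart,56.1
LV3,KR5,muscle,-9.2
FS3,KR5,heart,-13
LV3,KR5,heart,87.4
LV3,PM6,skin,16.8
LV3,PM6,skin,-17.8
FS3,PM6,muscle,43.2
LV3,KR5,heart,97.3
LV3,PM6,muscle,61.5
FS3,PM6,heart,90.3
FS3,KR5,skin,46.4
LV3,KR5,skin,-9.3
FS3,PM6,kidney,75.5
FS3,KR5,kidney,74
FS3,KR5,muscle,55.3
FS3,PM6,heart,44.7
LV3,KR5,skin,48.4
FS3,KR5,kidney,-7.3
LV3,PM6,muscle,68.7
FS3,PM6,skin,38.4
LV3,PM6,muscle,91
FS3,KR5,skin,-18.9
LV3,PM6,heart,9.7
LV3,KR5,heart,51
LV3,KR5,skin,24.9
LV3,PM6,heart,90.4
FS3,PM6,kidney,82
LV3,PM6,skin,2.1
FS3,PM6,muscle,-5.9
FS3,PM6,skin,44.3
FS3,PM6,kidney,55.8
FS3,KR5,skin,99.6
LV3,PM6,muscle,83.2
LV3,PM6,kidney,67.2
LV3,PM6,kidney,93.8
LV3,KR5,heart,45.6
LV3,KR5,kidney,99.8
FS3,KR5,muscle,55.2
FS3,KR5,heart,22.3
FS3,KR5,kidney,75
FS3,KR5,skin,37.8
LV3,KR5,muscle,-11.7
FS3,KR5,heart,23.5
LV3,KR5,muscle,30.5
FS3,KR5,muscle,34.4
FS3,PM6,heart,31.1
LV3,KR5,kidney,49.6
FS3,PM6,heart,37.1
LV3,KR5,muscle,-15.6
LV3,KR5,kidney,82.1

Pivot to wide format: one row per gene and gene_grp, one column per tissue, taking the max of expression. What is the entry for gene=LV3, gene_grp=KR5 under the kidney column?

99.8

Rows with gene=LV3, gene_grp=KR5 and tissue=kidney: expression values are 45, 99.8, 49.6, 82.1.
max(45, 99.8, 49.6, 82.1) = 99.8.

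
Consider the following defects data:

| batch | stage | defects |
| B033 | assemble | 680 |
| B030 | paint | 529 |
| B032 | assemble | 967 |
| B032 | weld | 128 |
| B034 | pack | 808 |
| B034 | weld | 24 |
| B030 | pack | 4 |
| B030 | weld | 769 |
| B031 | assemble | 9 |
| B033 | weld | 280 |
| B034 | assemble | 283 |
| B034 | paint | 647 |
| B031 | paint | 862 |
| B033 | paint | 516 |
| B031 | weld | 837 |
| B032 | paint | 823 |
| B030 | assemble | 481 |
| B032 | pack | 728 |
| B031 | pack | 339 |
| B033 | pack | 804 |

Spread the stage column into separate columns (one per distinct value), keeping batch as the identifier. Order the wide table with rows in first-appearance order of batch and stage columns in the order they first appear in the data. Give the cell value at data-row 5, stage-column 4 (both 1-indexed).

339

With rows in first-appearance order of batch, row 5 is batch=B031. stage columns in first-appearance order: assemble, paint, weld, pack; column 4 is pack.
Long rows with batch=B031, stage=pack: defects = 339.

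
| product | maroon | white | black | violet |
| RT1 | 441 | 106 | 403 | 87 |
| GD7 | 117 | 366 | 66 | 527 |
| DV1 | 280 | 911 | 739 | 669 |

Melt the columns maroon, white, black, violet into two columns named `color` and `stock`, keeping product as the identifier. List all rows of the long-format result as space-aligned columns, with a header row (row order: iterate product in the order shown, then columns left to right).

Each (product, column) pair becomes one row: 3 × 4 = 12 rows.
For example, (RT1, maroon) → stock=441.

product  color   stock
RT1      maroon  441  
RT1      white   106  
RT1      black   403  
RT1      violet  87   
GD7      maroon  117  
GD7      white   366  
GD7      black   66   
GD7      violet  527  
DV1      maroon  280  
DV1      white   911  
DV1      black   739  
DV1      violet  669  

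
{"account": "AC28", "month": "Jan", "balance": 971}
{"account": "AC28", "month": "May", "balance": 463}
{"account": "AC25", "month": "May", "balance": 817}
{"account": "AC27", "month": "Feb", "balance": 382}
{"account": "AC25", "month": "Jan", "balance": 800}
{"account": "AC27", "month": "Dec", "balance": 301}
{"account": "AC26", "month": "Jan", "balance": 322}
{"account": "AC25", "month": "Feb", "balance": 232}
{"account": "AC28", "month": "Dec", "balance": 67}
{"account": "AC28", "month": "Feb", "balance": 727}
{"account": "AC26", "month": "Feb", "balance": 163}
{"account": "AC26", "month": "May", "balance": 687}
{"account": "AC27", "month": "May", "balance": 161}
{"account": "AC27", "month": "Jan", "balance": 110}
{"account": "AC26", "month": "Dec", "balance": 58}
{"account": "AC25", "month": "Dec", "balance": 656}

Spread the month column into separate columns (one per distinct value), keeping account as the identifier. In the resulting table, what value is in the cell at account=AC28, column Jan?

Wide layout: rows indexed by account, columns are the 4 distinct month values (Jan, May, Feb, Dec).
Cell (account=AC28, month=Jan) draws from the long row where account=AC28 and month=Jan, which has balance=971.

971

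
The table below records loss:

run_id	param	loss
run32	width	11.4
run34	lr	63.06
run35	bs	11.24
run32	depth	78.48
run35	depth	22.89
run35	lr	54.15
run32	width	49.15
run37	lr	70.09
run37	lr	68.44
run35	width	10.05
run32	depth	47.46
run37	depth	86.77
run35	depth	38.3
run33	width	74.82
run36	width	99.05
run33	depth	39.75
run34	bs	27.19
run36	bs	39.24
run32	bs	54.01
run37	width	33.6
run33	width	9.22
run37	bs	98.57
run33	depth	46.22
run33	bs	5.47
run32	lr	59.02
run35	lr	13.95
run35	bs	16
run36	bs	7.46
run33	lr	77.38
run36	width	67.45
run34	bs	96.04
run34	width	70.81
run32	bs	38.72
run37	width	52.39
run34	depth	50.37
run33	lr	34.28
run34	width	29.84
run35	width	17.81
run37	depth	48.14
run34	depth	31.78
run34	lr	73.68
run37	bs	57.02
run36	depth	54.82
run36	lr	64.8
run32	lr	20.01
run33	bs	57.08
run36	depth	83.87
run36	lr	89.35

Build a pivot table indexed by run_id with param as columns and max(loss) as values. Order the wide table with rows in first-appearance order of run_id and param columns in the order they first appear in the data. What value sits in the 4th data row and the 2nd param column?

70.09

With rows in first-appearance order of run_id, row 4 is run_id=run37. param columns in first-appearance order: width, lr, bs, depth; column 2 is lr.
Long rows with run_id=run37, param=lr: max(70.09, 68.44) = 70.09.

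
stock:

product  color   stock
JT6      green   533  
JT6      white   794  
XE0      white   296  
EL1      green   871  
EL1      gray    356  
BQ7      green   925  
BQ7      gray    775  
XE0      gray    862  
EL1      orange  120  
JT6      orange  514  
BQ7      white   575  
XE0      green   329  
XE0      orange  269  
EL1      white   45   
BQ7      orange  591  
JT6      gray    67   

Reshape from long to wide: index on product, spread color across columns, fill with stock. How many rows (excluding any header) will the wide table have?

4 distinct product values → 4 rows.

4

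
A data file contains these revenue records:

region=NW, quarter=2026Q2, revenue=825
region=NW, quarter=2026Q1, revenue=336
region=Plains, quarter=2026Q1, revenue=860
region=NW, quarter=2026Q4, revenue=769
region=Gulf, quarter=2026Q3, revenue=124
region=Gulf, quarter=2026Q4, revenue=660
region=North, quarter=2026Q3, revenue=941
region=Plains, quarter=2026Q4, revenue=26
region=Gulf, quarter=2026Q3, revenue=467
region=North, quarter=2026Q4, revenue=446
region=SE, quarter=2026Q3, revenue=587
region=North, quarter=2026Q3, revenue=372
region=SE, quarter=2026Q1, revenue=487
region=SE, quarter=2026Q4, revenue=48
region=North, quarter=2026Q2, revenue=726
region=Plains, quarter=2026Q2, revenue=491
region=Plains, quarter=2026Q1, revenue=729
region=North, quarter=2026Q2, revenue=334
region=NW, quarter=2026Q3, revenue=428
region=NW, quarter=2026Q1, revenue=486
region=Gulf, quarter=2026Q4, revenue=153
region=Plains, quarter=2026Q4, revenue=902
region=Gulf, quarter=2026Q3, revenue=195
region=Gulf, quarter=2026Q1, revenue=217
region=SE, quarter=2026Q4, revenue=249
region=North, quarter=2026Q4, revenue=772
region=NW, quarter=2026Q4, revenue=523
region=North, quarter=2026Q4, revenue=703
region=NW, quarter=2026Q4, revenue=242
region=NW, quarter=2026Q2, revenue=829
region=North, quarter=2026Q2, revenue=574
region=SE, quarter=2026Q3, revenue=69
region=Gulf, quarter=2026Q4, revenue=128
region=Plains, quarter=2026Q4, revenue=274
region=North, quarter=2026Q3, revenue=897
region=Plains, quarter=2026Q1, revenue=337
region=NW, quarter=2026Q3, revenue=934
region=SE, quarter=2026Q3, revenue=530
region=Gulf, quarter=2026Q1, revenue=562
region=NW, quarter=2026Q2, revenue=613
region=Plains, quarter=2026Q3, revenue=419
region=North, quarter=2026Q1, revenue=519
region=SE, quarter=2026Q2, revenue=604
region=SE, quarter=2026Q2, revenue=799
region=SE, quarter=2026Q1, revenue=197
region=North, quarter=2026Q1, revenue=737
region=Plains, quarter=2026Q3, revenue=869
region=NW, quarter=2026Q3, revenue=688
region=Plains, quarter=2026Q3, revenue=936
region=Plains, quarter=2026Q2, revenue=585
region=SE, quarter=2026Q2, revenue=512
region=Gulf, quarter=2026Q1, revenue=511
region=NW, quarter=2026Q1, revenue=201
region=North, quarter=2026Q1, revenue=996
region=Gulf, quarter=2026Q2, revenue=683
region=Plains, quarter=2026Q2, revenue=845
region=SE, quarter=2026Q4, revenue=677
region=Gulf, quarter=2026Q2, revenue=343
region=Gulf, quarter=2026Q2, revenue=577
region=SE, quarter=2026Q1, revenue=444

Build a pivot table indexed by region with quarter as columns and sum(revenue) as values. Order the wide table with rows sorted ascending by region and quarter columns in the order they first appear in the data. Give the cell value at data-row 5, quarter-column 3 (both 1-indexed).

974

With rows sorted ascending by region, row 5 is region=SE. quarter columns in first-appearance order: 2026Q2, 2026Q1, 2026Q4, 2026Q3; column 3 is 2026Q4.
Long rows with region=SE, quarter=2026Q4: 48 + 249 + 677 = 974.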